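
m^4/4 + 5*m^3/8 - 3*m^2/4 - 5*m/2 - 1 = (m/2 + 1)^2*(m - 2)*(m + 1/2)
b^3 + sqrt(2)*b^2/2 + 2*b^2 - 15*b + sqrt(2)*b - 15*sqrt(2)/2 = (b - 3)*(b + 5)*(b + sqrt(2)/2)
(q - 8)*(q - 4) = q^2 - 12*q + 32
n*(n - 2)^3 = n^4 - 6*n^3 + 12*n^2 - 8*n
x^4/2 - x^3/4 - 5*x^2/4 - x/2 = x*(x/2 + 1/4)*(x - 2)*(x + 1)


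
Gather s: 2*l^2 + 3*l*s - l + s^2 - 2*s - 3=2*l^2 - l + s^2 + s*(3*l - 2) - 3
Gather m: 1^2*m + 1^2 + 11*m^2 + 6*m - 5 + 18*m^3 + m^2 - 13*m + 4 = 18*m^3 + 12*m^2 - 6*m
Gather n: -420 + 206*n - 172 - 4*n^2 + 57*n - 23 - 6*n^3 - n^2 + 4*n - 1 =-6*n^3 - 5*n^2 + 267*n - 616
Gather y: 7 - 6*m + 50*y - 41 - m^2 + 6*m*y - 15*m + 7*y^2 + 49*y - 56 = -m^2 - 21*m + 7*y^2 + y*(6*m + 99) - 90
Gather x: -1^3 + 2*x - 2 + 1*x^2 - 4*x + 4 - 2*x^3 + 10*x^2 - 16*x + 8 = -2*x^3 + 11*x^2 - 18*x + 9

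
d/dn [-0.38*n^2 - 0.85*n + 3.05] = -0.76*n - 0.85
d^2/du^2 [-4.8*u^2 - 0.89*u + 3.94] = -9.60000000000000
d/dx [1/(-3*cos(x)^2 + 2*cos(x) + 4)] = 2*(1 - 3*cos(x))*sin(x)/(-3*cos(x)^2 + 2*cos(x) + 4)^2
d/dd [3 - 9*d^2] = -18*d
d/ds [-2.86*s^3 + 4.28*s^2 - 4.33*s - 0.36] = -8.58*s^2 + 8.56*s - 4.33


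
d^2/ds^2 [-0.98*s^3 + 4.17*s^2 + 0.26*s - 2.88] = 8.34 - 5.88*s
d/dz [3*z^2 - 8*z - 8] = 6*z - 8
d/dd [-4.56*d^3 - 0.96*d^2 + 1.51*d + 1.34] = -13.68*d^2 - 1.92*d + 1.51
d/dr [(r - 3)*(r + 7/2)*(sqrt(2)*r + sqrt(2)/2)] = sqrt(2)*(12*r^2 + 8*r - 41)/4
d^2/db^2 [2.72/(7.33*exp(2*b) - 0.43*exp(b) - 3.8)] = ((1.1696 - 79.7504*exp(b))*(-7.33*exp(2*b) + 0.43*exp(b) + 3.8) - 2.72*(14.66*exp(b) - 0.43)*(29.32*exp(b) - 0.86)*exp(b))*exp(b)/(-7.33*exp(2*b) + 0.43*exp(b) + 3.8)^3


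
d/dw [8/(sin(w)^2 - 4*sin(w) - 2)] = 16*(2 - sin(w))*cos(w)/(4*sin(w) + cos(w)^2 + 1)^2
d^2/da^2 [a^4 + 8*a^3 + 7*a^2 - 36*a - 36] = 12*a^2 + 48*a + 14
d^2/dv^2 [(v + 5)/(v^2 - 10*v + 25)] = 2*(v + 25)/(v^4 - 20*v^3 + 150*v^2 - 500*v + 625)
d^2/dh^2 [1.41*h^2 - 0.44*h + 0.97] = 2.82000000000000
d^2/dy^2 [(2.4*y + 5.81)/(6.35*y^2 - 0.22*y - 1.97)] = ((-91.44*y - 72.731)*(-6.35*y^2 + 0.22*y + 1.97) - (2.4*y + 5.81)*(12.7*y - 0.22)*(25.4*y - 0.44))/(-6.35*y^2 + 0.22*y + 1.97)^3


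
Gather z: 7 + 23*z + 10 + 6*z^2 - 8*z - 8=6*z^2 + 15*z + 9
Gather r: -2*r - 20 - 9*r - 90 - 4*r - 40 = -15*r - 150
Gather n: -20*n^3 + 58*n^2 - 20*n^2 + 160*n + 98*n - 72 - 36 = -20*n^3 + 38*n^2 + 258*n - 108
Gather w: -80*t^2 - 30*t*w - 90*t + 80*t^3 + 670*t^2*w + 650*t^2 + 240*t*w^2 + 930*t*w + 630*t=80*t^3 + 570*t^2 + 240*t*w^2 + 540*t + w*(670*t^2 + 900*t)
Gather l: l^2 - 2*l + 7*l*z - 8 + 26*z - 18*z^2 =l^2 + l*(7*z - 2) - 18*z^2 + 26*z - 8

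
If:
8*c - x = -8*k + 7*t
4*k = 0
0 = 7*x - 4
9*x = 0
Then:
No Solution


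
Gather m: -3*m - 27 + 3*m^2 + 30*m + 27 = 3*m^2 + 27*m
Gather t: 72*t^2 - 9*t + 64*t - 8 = 72*t^2 + 55*t - 8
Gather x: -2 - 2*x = -2*x - 2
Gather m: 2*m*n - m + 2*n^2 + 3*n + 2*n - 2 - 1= m*(2*n - 1) + 2*n^2 + 5*n - 3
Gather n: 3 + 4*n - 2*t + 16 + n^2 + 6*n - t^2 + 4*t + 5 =n^2 + 10*n - t^2 + 2*t + 24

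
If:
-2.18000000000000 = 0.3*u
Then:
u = -7.27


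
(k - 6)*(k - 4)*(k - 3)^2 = k^4 - 16*k^3 + 93*k^2 - 234*k + 216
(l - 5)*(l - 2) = l^2 - 7*l + 10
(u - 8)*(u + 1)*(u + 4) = u^3 - 3*u^2 - 36*u - 32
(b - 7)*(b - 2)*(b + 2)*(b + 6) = b^4 - b^3 - 46*b^2 + 4*b + 168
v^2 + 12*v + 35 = (v + 5)*(v + 7)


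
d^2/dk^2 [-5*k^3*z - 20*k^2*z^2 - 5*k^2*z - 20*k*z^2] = 10*z*(-3*k - 4*z - 1)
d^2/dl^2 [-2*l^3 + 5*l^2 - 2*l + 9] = 10 - 12*l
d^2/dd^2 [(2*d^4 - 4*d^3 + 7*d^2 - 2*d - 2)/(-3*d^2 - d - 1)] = 2*(-18*d^6 - 18*d^5 - 24*d^4 + 15*d^3 + 117*d^2 + 12*d - 13)/(27*d^6 + 27*d^5 + 36*d^4 + 19*d^3 + 12*d^2 + 3*d + 1)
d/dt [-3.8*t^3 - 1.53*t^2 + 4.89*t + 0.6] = -11.4*t^2 - 3.06*t + 4.89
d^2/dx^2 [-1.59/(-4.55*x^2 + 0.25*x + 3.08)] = (65.83395*x^2 - 3.61725*x - 1.59*(9.1*x - 0.25)*(18.2*x - 0.5) - 44.56452)/(-4.55*x^2 + 0.25*x + 3.08)^3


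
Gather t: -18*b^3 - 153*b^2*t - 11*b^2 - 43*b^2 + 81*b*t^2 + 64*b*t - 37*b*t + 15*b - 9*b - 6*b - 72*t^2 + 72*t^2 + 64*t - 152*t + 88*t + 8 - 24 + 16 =-18*b^3 - 54*b^2 + 81*b*t^2 + t*(-153*b^2 + 27*b)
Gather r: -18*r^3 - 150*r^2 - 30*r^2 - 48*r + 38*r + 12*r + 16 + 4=-18*r^3 - 180*r^2 + 2*r + 20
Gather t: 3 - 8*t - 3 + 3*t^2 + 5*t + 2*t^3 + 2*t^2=2*t^3 + 5*t^2 - 3*t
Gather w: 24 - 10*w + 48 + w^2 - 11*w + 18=w^2 - 21*w + 90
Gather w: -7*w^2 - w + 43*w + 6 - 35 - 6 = -7*w^2 + 42*w - 35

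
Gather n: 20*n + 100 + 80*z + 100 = 20*n + 80*z + 200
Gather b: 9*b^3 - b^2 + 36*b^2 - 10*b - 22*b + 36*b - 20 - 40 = 9*b^3 + 35*b^2 + 4*b - 60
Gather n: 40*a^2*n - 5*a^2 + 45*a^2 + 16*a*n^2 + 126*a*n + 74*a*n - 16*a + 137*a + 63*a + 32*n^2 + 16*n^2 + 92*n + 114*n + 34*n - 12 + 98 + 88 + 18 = 40*a^2 + 184*a + n^2*(16*a + 48) + n*(40*a^2 + 200*a + 240) + 192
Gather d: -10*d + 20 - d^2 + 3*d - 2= -d^2 - 7*d + 18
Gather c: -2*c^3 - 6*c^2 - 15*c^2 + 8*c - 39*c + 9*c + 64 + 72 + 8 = -2*c^3 - 21*c^2 - 22*c + 144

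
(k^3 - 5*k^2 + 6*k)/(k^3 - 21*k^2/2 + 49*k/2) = 2*(k^2 - 5*k + 6)/(2*k^2 - 21*k + 49)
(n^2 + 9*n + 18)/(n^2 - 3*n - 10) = (n^2 + 9*n + 18)/(n^2 - 3*n - 10)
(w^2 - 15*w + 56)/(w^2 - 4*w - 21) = (w - 8)/(w + 3)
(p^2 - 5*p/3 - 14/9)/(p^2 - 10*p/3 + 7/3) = (p + 2/3)/(p - 1)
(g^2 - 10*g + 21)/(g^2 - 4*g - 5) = (-g^2 + 10*g - 21)/(-g^2 + 4*g + 5)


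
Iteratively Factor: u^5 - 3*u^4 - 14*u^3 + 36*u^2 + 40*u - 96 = (u - 2)*(u^4 - u^3 - 16*u^2 + 4*u + 48) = (u - 4)*(u - 2)*(u^3 + 3*u^2 - 4*u - 12) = (u - 4)*(u - 2)*(u + 2)*(u^2 + u - 6) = (u - 4)*(u - 2)^2*(u + 2)*(u + 3)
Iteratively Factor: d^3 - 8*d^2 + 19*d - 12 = (d - 3)*(d^2 - 5*d + 4) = (d - 3)*(d - 1)*(d - 4)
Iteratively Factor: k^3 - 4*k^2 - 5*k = (k)*(k^2 - 4*k - 5) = k*(k - 5)*(k + 1)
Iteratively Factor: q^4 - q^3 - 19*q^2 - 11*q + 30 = (q + 3)*(q^3 - 4*q^2 - 7*q + 10) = (q - 1)*(q + 3)*(q^2 - 3*q - 10) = (q - 1)*(q + 2)*(q + 3)*(q - 5)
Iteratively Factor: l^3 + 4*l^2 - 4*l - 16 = (l - 2)*(l^2 + 6*l + 8) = (l - 2)*(l + 2)*(l + 4)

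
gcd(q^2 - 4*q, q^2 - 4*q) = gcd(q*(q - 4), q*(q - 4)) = q^2 - 4*q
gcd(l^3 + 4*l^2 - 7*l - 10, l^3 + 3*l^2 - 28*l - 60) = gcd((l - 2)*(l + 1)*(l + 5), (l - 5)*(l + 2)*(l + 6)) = 1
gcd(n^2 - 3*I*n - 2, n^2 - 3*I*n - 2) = n^2 - 3*I*n - 2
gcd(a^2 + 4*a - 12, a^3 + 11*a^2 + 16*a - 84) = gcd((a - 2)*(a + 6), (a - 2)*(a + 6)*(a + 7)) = a^2 + 4*a - 12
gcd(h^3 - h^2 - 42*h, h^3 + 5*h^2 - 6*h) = h^2 + 6*h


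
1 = 1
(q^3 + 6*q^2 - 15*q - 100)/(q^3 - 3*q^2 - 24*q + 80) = (q + 5)/(q - 4)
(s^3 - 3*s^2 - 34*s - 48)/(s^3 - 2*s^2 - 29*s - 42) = (s - 8)/(s - 7)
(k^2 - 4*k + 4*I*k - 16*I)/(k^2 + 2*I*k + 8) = (k - 4)/(k - 2*I)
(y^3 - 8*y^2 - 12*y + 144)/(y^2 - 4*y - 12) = (y^2 - 2*y - 24)/(y + 2)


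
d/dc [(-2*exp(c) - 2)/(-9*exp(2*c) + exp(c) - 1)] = 2*(-(exp(c) + 1)*(18*exp(c) - 1) + 9*exp(2*c) - exp(c) + 1)*exp(c)/(9*exp(2*c) - exp(c) + 1)^2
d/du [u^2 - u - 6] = 2*u - 1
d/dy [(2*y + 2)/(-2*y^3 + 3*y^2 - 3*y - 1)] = 2*(4*y^3 + 3*y^2 - 6*y + 2)/(4*y^6 - 12*y^5 + 21*y^4 - 14*y^3 + 3*y^2 + 6*y + 1)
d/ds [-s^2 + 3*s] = 3 - 2*s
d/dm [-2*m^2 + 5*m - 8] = 5 - 4*m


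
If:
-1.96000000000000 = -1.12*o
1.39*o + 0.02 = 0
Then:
No Solution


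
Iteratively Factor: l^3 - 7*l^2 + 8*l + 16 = (l - 4)*(l^2 - 3*l - 4) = (l - 4)*(l + 1)*(l - 4)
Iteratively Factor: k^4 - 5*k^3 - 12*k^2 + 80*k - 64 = (k - 4)*(k^3 - k^2 - 16*k + 16) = (k - 4)*(k + 4)*(k^2 - 5*k + 4) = (k - 4)*(k - 1)*(k + 4)*(k - 4)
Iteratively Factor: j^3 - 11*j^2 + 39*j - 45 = (j - 5)*(j^2 - 6*j + 9) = (j - 5)*(j - 3)*(j - 3)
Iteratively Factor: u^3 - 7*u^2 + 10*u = (u - 2)*(u^2 - 5*u) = (u - 5)*(u - 2)*(u)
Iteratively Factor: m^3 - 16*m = (m)*(m^2 - 16) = m*(m + 4)*(m - 4)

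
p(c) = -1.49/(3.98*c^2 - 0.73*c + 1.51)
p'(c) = -1.49*(0.73 - 7.96*c)/(3.98*c^2 - 0.73*c + 1.51)^2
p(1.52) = -0.16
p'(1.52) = 0.18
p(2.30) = -0.07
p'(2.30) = 0.06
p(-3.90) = -0.02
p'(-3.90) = -0.01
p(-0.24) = -0.78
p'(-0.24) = -1.07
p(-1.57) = -0.12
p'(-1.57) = -0.13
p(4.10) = -0.02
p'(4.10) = 0.01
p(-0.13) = -0.89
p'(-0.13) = -0.94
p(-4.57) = -0.02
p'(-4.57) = -0.01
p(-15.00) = -0.00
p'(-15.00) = -0.00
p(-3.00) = -0.04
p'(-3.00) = -0.02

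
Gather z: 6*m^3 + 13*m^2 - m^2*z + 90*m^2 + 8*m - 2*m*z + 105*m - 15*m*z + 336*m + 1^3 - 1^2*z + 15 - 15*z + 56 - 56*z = 6*m^3 + 103*m^2 + 449*m + z*(-m^2 - 17*m - 72) + 72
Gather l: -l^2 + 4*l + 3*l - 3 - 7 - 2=-l^2 + 7*l - 12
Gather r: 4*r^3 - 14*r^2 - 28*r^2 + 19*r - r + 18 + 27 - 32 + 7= 4*r^3 - 42*r^2 + 18*r + 20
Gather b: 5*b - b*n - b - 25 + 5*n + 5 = b*(4 - n) + 5*n - 20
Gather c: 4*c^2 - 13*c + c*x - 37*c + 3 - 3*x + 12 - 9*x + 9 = 4*c^2 + c*(x - 50) - 12*x + 24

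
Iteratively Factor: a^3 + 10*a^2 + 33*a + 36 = (a + 4)*(a^2 + 6*a + 9) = (a + 3)*(a + 4)*(a + 3)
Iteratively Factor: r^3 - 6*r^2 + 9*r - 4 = (r - 4)*(r^2 - 2*r + 1) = (r - 4)*(r - 1)*(r - 1)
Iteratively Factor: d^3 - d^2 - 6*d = (d - 3)*(d^2 + 2*d) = d*(d - 3)*(d + 2)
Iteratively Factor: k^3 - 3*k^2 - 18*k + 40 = (k + 4)*(k^2 - 7*k + 10) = (k - 2)*(k + 4)*(k - 5)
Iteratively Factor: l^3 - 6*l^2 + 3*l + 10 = (l - 2)*(l^2 - 4*l - 5) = (l - 5)*(l - 2)*(l + 1)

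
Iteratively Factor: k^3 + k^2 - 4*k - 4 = (k + 1)*(k^2 - 4) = (k + 1)*(k + 2)*(k - 2)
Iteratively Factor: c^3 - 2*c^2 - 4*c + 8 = (c - 2)*(c^2 - 4) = (c - 2)^2*(c + 2)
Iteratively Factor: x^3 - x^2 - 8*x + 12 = (x + 3)*(x^2 - 4*x + 4) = (x - 2)*(x + 3)*(x - 2)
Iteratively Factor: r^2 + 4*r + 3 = (r + 1)*(r + 3)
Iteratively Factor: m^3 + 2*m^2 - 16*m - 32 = (m - 4)*(m^2 + 6*m + 8) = (m - 4)*(m + 4)*(m + 2)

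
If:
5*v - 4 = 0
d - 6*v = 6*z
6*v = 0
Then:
No Solution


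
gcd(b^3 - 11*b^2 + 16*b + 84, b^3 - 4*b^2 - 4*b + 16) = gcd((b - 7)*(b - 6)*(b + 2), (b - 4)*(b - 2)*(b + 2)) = b + 2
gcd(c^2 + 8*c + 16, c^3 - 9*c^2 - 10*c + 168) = c + 4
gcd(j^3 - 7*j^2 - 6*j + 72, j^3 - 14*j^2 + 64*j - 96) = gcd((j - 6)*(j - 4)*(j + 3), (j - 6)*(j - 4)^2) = j^2 - 10*j + 24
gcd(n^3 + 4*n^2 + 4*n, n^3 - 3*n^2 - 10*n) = n^2 + 2*n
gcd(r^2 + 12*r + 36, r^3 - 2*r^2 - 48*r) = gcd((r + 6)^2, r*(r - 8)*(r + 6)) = r + 6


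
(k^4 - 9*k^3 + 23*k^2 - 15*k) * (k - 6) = k^5 - 15*k^4 + 77*k^3 - 153*k^2 + 90*k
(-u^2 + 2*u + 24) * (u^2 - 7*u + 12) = -u^4 + 9*u^3 - 2*u^2 - 144*u + 288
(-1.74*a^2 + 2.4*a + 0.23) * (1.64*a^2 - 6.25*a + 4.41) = -2.8536*a^4 + 14.811*a^3 - 22.2962*a^2 + 9.1465*a + 1.0143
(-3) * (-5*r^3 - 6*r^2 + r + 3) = 15*r^3 + 18*r^2 - 3*r - 9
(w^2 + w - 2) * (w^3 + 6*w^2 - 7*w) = w^5 + 7*w^4 - 3*w^3 - 19*w^2 + 14*w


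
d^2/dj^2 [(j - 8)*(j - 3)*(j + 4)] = 6*j - 14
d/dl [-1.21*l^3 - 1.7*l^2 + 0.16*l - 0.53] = -3.63*l^2 - 3.4*l + 0.16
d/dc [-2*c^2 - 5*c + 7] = -4*c - 5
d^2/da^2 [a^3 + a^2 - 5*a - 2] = 6*a + 2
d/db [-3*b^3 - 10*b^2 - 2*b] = -9*b^2 - 20*b - 2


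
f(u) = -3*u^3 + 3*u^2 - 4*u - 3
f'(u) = -9*u^2 + 6*u - 4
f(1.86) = -19.37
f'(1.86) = -23.98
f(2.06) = -24.73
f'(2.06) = -29.83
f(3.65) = -123.51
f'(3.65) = -102.00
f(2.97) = -67.01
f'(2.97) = -65.57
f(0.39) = -4.28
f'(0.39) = -3.03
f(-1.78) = 30.54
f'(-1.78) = -43.20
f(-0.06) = -2.75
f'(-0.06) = -4.39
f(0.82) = -5.92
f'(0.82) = -5.13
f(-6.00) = 777.00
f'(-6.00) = -364.00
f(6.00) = -567.00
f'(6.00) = -292.00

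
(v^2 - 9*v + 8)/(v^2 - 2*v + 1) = (v - 8)/(v - 1)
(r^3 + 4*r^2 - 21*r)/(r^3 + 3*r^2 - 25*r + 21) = r/(r - 1)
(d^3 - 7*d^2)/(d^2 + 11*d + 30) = d^2*(d - 7)/(d^2 + 11*d + 30)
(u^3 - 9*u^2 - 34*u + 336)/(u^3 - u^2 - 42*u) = (u - 8)/u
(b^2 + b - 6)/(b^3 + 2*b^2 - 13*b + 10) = (b + 3)/(b^2 + 4*b - 5)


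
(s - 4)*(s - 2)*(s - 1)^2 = s^4 - 8*s^3 + 21*s^2 - 22*s + 8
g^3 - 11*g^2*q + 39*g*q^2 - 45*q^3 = (g - 5*q)*(g - 3*q)^2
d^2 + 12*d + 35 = (d + 5)*(d + 7)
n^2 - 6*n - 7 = (n - 7)*(n + 1)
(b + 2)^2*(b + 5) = b^3 + 9*b^2 + 24*b + 20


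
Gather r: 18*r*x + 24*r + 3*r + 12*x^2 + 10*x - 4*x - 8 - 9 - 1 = r*(18*x + 27) + 12*x^2 + 6*x - 18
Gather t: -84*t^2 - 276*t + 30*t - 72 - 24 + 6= -84*t^2 - 246*t - 90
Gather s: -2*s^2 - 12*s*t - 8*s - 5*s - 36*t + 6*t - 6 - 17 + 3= -2*s^2 + s*(-12*t - 13) - 30*t - 20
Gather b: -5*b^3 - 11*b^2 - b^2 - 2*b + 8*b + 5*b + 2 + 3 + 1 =-5*b^3 - 12*b^2 + 11*b + 6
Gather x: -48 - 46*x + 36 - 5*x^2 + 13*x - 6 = -5*x^2 - 33*x - 18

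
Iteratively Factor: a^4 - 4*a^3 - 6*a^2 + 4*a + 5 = (a + 1)*(a^3 - 5*a^2 - a + 5) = (a - 1)*(a + 1)*(a^2 - 4*a - 5) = (a - 1)*(a + 1)^2*(a - 5)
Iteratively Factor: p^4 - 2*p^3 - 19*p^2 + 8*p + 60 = (p - 2)*(p^3 - 19*p - 30) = (p - 2)*(p + 2)*(p^2 - 2*p - 15) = (p - 2)*(p + 2)*(p + 3)*(p - 5)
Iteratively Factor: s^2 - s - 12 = (s + 3)*(s - 4)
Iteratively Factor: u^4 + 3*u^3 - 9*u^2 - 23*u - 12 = (u + 1)*(u^3 + 2*u^2 - 11*u - 12) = (u + 1)*(u + 4)*(u^2 - 2*u - 3) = (u + 1)^2*(u + 4)*(u - 3)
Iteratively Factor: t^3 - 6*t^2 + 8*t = (t - 2)*(t^2 - 4*t) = t*(t - 2)*(t - 4)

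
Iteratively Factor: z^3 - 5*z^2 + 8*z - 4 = (z - 2)*(z^2 - 3*z + 2) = (z - 2)*(z - 1)*(z - 2)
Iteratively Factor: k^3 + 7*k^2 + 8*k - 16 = (k + 4)*(k^2 + 3*k - 4) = (k - 1)*(k + 4)*(k + 4)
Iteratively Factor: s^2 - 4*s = (s - 4)*(s)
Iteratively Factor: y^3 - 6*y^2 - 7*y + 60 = (y - 4)*(y^2 - 2*y - 15) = (y - 4)*(y + 3)*(y - 5)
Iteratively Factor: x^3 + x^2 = (x)*(x^2 + x) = x*(x + 1)*(x)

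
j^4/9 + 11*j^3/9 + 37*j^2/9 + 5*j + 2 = (j/3 + 1/3)*(j/3 + 1)*(j + 1)*(j + 6)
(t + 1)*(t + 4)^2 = t^3 + 9*t^2 + 24*t + 16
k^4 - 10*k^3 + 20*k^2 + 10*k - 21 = (k - 7)*(k - 3)*(k - 1)*(k + 1)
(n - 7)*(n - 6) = n^2 - 13*n + 42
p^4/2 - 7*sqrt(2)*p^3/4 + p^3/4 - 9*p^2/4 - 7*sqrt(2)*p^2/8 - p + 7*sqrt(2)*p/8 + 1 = (p/2 + 1/2)*(p - 1/2)*(p - 4*sqrt(2))*(p + sqrt(2)/2)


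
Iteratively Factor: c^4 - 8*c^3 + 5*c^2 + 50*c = (c + 2)*(c^3 - 10*c^2 + 25*c) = (c - 5)*(c + 2)*(c^2 - 5*c) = c*(c - 5)*(c + 2)*(c - 5)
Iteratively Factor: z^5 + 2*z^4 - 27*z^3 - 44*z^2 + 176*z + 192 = (z + 4)*(z^4 - 2*z^3 - 19*z^2 + 32*z + 48) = (z + 4)^2*(z^3 - 6*z^2 + 5*z + 12) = (z - 4)*(z + 4)^2*(z^2 - 2*z - 3) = (z - 4)*(z + 1)*(z + 4)^2*(z - 3)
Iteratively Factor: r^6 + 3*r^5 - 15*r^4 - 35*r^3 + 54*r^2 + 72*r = (r - 3)*(r^5 + 6*r^4 + 3*r^3 - 26*r^2 - 24*r) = (r - 3)*(r + 1)*(r^4 + 5*r^3 - 2*r^2 - 24*r) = (r - 3)*(r - 2)*(r + 1)*(r^3 + 7*r^2 + 12*r) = (r - 3)*(r - 2)*(r + 1)*(r + 4)*(r^2 + 3*r) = r*(r - 3)*(r - 2)*(r + 1)*(r + 4)*(r + 3)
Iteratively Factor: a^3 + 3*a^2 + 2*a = (a)*(a^2 + 3*a + 2) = a*(a + 2)*(a + 1)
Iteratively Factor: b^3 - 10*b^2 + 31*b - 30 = (b - 5)*(b^2 - 5*b + 6) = (b - 5)*(b - 3)*(b - 2)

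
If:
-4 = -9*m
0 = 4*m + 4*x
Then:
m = 4/9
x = -4/9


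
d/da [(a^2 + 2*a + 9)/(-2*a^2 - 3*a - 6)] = (a^2 + 24*a + 15)/(4*a^4 + 12*a^3 + 33*a^2 + 36*a + 36)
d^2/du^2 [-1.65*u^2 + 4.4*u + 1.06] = -3.30000000000000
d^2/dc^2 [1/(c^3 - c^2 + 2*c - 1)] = 2*((1 - 3*c)*(c^3 - c^2 + 2*c - 1) + (3*c^2 - 2*c + 2)^2)/(c^3 - c^2 + 2*c - 1)^3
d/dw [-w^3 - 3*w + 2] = -3*w^2 - 3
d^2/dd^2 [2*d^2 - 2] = 4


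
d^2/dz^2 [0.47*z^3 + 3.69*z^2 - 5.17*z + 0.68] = 2.82*z + 7.38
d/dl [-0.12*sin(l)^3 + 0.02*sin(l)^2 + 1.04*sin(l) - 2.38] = (-0.36*sin(l)^2 + 0.04*sin(l) + 1.04)*cos(l)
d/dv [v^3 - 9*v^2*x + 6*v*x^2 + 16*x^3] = 3*v^2 - 18*v*x + 6*x^2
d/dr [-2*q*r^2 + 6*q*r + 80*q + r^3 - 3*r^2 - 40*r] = -4*q*r + 6*q + 3*r^2 - 6*r - 40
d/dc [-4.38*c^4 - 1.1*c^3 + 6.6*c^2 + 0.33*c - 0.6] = -17.52*c^3 - 3.3*c^2 + 13.2*c + 0.33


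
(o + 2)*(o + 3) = o^2 + 5*o + 6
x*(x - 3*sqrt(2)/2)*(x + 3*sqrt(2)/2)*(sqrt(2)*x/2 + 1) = sqrt(2)*x^4/2 + x^3 - 9*sqrt(2)*x^2/4 - 9*x/2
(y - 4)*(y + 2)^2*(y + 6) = y^4 + 6*y^3 - 12*y^2 - 88*y - 96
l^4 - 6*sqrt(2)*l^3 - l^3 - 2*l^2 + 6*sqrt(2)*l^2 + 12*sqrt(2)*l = l*(l - 2)*(l + 1)*(l - 6*sqrt(2))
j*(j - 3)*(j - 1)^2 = j^4 - 5*j^3 + 7*j^2 - 3*j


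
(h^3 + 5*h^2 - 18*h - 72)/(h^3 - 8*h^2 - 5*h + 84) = (h + 6)/(h - 7)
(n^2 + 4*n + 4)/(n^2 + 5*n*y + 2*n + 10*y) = (n + 2)/(n + 5*y)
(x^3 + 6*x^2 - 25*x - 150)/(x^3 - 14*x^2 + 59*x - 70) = (x^2 + 11*x + 30)/(x^2 - 9*x + 14)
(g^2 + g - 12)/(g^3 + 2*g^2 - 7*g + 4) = (g - 3)/(g^2 - 2*g + 1)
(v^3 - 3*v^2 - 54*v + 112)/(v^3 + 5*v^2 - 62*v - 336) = (v - 2)/(v + 6)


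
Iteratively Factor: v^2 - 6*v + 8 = (v - 4)*(v - 2)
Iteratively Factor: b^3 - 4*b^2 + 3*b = (b)*(b^2 - 4*b + 3) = b*(b - 1)*(b - 3)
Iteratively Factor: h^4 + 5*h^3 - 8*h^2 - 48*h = (h - 3)*(h^3 + 8*h^2 + 16*h) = (h - 3)*(h + 4)*(h^2 + 4*h) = h*(h - 3)*(h + 4)*(h + 4)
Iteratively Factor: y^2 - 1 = (y - 1)*(y + 1)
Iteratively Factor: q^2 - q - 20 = (q - 5)*(q + 4)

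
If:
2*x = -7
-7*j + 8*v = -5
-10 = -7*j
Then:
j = 10/7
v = 5/8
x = -7/2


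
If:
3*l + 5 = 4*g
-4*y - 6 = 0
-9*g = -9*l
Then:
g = 5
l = 5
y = -3/2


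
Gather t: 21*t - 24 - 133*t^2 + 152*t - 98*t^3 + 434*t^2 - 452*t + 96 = -98*t^3 + 301*t^2 - 279*t + 72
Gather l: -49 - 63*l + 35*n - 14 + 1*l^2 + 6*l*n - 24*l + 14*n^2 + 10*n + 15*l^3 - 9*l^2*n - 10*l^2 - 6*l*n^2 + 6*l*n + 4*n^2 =15*l^3 + l^2*(-9*n - 9) + l*(-6*n^2 + 12*n - 87) + 18*n^2 + 45*n - 63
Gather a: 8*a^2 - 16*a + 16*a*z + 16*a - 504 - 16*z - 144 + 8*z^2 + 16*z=8*a^2 + 16*a*z + 8*z^2 - 648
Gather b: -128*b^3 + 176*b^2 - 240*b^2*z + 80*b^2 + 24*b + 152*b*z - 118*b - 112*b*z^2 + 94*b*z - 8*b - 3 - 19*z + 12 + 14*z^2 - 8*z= -128*b^3 + b^2*(256 - 240*z) + b*(-112*z^2 + 246*z - 102) + 14*z^2 - 27*z + 9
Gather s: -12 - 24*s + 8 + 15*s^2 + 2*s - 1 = 15*s^2 - 22*s - 5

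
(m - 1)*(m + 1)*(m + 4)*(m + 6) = m^4 + 10*m^3 + 23*m^2 - 10*m - 24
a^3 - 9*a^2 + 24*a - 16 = (a - 4)^2*(a - 1)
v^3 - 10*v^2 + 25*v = v*(v - 5)^2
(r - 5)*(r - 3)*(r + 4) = r^3 - 4*r^2 - 17*r + 60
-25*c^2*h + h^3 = h*(-5*c + h)*(5*c + h)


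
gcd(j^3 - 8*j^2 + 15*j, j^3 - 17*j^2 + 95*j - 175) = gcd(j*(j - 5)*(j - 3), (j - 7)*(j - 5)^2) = j - 5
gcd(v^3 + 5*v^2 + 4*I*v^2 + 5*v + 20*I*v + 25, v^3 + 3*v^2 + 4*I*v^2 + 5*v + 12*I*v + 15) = v^2 + 4*I*v + 5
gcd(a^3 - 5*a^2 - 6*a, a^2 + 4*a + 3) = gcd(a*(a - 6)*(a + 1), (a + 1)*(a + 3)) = a + 1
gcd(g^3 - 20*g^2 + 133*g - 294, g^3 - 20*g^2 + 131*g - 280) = g - 7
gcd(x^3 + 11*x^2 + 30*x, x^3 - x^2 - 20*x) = x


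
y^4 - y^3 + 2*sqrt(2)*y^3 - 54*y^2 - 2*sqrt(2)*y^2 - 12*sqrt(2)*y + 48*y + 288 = (y - 3)*(y + 2)*(y - 4*sqrt(2))*(y + 6*sqrt(2))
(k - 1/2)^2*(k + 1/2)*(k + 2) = k^4 + 3*k^3/2 - 5*k^2/4 - 3*k/8 + 1/4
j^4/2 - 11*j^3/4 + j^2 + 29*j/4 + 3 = (j/2 + 1/2)*(j - 4)*(j - 3)*(j + 1/2)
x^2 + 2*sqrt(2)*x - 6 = (x - sqrt(2))*(x + 3*sqrt(2))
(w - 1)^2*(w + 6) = w^3 + 4*w^2 - 11*w + 6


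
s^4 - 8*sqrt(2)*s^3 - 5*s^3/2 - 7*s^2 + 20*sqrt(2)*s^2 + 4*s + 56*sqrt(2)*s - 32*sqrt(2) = (s - 4)*(s - 1/2)*(s + 2)*(s - 8*sqrt(2))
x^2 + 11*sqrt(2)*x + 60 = (x + 5*sqrt(2))*(x + 6*sqrt(2))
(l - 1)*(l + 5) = l^2 + 4*l - 5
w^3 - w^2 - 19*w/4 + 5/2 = (w - 5/2)*(w - 1/2)*(w + 2)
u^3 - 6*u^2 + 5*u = u*(u - 5)*(u - 1)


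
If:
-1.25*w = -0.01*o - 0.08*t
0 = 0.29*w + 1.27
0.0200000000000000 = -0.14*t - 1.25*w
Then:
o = -859.08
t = 38.96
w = -4.38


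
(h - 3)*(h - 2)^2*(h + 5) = h^4 - 2*h^3 - 19*h^2 + 68*h - 60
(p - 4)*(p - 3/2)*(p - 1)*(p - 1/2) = p^4 - 7*p^3 + 59*p^2/4 - 47*p/4 + 3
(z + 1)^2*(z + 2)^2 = z^4 + 6*z^3 + 13*z^2 + 12*z + 4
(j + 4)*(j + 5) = j^2 + 9*j + 20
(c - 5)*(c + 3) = c^2 - 2*c - 15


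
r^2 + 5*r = r*(r + 5)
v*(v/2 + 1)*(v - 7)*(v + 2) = v^4/2 - 3*v^3/2 - 12*v^2 - 14*v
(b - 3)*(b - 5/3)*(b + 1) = b^3 - 11*b^2/3 + b/3 + 5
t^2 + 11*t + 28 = (t + 4)*(t + 7)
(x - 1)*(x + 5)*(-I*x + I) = -I*x^3 - 3*I*x^2 + 9*I*x - 5*I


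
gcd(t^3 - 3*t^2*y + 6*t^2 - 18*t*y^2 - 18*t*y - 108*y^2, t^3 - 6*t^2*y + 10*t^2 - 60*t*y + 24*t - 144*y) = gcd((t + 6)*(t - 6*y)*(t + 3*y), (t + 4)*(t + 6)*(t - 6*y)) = -t^2 + 6*t*y - 6*t + 36*y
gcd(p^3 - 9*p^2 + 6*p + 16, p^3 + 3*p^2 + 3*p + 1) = p + 1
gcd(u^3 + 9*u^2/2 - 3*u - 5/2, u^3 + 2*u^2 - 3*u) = u - 1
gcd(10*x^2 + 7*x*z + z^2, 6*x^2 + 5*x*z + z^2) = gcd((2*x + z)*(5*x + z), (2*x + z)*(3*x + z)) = 2*x + z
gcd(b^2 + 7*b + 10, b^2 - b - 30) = b + 5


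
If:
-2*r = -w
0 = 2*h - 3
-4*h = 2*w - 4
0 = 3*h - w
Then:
No Solution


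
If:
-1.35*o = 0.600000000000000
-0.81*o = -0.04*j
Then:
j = -9.00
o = -0.44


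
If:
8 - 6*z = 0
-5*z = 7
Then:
No Solution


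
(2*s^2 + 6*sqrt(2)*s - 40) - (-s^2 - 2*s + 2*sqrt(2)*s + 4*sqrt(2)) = 3*s^2 + 2*s + 4*sqrt(2)*s - 40 - 4*sqrt(2)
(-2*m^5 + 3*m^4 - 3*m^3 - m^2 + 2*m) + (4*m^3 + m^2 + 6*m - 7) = -2*m^5 + 3*m^4 + m^3 + 8*m - 7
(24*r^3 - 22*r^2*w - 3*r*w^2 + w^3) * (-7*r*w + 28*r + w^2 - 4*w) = -168*r^4*w + 672*r^4 + 178*r^3*w^2 - 712*r^3*w - r^2*w^3 + 4*r^2*w^2 - 10*r*w^4 + 40*r*w^3 + w^5 - 4*w^4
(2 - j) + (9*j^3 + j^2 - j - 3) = 9*j^3 + j^2 - 2*j - 1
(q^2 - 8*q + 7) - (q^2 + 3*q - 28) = 35 - 11*q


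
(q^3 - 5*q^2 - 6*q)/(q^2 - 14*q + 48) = q*(q + 1)/(q - 8)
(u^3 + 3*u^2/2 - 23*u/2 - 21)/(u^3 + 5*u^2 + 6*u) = (u - 7/2)/u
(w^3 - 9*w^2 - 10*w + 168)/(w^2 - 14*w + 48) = (w^2 - 3*w - 28)/(w - 8)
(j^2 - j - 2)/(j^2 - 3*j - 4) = (j - 2)/(j - 4)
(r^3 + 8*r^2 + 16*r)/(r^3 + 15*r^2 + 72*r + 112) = r/(r + 7)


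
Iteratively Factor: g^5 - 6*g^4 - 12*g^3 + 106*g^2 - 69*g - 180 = (g - 3)*(g^4 - 3*g^3 - 21*g^2 + 43*g + 60) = (g - 5)*(g - 3)*(g^3 + 2*g^2 - 11*g - 12) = (g - 5)*(g - 3)*(g + 4)*(g^2 - 2*g - 3) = (g - 5)*(g - 3)*(g + 1)*(g + 4)*(g - 3)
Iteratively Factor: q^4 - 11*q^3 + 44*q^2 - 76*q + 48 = (q - 3)*(q^3 - 8*q^2 + 20*q - 16) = (q - 4)*(q - 3)*(q^2 - 4*q + 4) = (q - 4)*(q - 3)*(q - 2)*(q - 2)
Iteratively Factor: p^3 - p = (p - 1)*(p^2 + p) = p*(p - 1)*(p + 1)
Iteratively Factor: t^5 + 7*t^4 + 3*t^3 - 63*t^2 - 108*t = (t + 4)*(t^4 + 3*t^3 - 9*t^2 - 27*t) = (t - 3)*(t + 4)*(t^3 + 6*t^2 + 9*t) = (t - 3)*(t + 3)*(t + 4)*(t^2 + 3*t) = (t - 3)*(t + 3)^2*(t + 4)*(t)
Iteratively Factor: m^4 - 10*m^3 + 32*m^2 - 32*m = (m - 4)*(m^3 - 6*m^2 + 8*m) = (m - 4)^2*(m^2 - 2*m) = (m - 4)^2*(m - 2)*(m)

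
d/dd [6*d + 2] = 6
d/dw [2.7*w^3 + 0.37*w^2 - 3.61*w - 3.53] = 8.1*w^2 + 0.74*w - 3.61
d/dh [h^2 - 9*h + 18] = 2*h - 9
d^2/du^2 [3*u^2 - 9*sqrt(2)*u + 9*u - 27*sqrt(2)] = 6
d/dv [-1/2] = 0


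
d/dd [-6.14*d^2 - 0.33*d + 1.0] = -12.28*d - 0.33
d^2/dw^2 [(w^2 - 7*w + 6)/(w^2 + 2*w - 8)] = 6*(-3*w^3 + 14*w^2 - 44*w + 8)/(w^6 + 6*w^5 - 12*w^4 - 88*w^3 + 96*w^2 + 384*w - 512)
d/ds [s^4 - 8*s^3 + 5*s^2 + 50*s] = 4*s^3 - 24*s^2 + 10*s + 50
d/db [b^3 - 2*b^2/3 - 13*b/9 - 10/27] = 3*b^2 - 4*b/3 - 13/9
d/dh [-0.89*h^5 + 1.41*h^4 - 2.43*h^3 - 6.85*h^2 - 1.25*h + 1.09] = -4.45*h^4 + 5.64*h^3 - 7.29*h^2 - 13.7*h - 1.25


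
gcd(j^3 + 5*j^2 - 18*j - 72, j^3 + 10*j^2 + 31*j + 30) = j + 3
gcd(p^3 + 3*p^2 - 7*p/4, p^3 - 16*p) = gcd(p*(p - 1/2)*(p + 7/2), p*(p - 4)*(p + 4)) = p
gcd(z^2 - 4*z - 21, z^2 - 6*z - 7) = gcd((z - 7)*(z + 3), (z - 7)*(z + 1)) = z - 7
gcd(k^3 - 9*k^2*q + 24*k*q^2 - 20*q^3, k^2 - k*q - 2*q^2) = -k + 2*q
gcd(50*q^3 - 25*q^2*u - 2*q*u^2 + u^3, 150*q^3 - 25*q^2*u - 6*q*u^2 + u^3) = 25*q^2 - u^2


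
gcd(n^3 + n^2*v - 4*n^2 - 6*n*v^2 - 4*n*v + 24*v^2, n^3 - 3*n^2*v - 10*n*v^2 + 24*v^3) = -n^2 - n*v + 6*v^2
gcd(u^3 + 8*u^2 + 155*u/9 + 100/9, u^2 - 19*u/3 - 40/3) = u + 5/3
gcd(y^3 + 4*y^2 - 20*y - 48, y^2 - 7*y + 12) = y - 4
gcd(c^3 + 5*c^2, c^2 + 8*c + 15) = c + 5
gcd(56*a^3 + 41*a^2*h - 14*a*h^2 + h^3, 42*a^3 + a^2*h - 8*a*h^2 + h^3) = 7*a - h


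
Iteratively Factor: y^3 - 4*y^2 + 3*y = (y - 1)*(y^2 - 3*y) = y*(y - 1)*(y - 3)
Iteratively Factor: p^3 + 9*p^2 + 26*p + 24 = (p + 4)*(p^2 + 5*p + 6) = (p + 2)*(p + 4)*(p + 3)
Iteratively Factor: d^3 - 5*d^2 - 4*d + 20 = (d + 2)*(d^2 - 7*d + 10) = (d - 2)*(d + 2)*(d - 5)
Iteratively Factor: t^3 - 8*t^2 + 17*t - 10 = (t - 2)*(t^2 - 6*t + 5) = (t - 2)*(t - 1)*(t - 5)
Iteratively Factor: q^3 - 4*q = (q + 2)*(q^2 - 2*q) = q*(q + 2)*(q - 2)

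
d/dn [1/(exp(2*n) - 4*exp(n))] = 2*(2 - exp(n))*exp(-n)/(exp(n) - 4)^2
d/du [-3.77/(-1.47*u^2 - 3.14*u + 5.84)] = (-11.0838*u - 11.8378)/(1.47*u^2 + 3.14*u - 5.84)^2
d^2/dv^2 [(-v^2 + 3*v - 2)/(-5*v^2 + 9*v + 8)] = 12*(-5*v^3 + 45*v^2 - 105*v + 87)/(125*v^6 - 675*v^5 + 615*v^4 + 1431*v^3 - 984*v^2 - 1728*v - 512)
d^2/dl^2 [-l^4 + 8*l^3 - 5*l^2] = -12*l^2 + 48*l - 10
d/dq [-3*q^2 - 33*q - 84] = -6*q - 33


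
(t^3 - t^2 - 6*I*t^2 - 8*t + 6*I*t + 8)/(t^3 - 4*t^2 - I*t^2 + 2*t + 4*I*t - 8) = (t^2 - t*(1 + 4*I) + 4*I)/(t^2 + t*(-4 + I) - 4*I)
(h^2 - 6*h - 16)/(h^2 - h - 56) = (h + 2)/(h + 7)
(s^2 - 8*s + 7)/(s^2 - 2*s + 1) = (s - 7)/(s - 1)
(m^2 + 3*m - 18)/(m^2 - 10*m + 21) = (m + 6)/(m - 7)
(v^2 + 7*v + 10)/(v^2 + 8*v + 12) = (v + 5)/(v + 6)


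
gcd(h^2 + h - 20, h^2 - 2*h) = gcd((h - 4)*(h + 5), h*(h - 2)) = 1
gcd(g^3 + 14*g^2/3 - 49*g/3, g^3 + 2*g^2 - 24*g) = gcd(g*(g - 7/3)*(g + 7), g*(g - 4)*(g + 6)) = g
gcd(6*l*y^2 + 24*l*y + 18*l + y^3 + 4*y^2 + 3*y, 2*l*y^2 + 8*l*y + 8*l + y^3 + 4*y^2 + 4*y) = 1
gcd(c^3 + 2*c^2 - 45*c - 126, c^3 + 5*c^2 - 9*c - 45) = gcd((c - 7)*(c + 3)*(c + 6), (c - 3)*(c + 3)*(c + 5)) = c + 3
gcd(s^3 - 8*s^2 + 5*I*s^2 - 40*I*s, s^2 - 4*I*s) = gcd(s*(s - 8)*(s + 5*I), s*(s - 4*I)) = s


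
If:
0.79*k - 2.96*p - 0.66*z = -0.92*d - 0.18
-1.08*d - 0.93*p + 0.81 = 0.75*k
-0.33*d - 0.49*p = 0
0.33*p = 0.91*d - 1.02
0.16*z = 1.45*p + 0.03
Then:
No Solution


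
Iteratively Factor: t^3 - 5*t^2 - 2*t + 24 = (t - 3)*(t^2 - 2*t - 8) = (t - 3)*(t + 2)*(t - 4)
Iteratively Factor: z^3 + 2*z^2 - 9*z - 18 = (z + 2)*(z^2 - 9) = (z + 2)*(z + 3)*(z - 3)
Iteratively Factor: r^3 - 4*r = (r)*(r^2 - 4) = r*(r - 2)*(r + 2)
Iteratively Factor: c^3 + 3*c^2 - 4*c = (c)*(c^2 + 3*c - 4) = c*(c - 1)*(c + 4)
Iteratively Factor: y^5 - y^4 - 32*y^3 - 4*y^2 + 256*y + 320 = (y - 4)*(y^4 + 3*y^3 - 20*y^2 - 84*y - 80) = (y - 5)*(y - 4)*(y^3 + 8*y^2 + 20*y + 16) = (y - 5)*(y - 4)*(y + 4)*(y^2 + 4*y + 4) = (y - 5)*(y - 4)*(y + 2)*(y + 4)*(y + 2)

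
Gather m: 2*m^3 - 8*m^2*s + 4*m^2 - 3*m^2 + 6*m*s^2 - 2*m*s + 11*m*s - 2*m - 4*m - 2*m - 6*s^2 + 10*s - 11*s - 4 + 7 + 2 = 2*m^3 + m^2*(1 - 8*s) + m*(6*s^2 + 9*s - 8) - 6*s^2 - s + 5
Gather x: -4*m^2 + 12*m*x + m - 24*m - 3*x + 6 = -4*m^2 - 23*m + x*(12*m - 3) + 6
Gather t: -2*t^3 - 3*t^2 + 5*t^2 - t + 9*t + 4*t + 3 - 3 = -2*t^3 + 2*t^2 + 12*t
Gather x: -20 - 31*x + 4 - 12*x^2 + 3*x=-12*x^2 - 28*x - 16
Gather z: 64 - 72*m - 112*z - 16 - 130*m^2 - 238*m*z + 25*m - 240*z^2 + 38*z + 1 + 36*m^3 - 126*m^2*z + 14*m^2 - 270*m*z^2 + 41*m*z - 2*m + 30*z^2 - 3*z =36*m^3 - 116*m^2 - 49*m + z^2*(-270*m - 210) + z*(-126*m^2 - 197*m - 77) + 49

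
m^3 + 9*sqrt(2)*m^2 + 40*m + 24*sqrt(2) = (m + sqrt(2))*(m + 2*sqrt(2))*(m + 6*sqrt(2))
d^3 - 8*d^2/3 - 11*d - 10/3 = (d - 5)*(d + 1/3)*(d + 2)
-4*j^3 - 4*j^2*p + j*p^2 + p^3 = (-2*j + p)*(j + p)*(2*j + p)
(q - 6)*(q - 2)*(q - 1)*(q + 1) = q^4 - 8*q^3 + 11*q^2 + 8*q - 12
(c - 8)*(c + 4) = c^2 - 4*c - 32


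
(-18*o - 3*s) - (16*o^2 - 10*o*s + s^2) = -16*o^2 + 10*o*s - 18*o - s^2 - 3*s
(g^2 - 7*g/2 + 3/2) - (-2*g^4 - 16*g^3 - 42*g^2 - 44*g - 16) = 2*g^4 + 16*g^3 + 43*g^2 + 81*g/2 + 35/2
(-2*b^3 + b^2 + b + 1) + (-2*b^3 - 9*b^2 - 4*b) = -4*b^3 - 8*b^2 - 3*b + 1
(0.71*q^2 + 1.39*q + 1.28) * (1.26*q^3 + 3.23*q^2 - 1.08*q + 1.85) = 0.8946*q^5 + 4.0447*q^4 + 5.3357*q^3 + 3.9467*q^2 + 1.1891*q + 2.368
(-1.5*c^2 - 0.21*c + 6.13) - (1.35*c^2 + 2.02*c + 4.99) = -2.85*c^2 - 2.23*c + 1.14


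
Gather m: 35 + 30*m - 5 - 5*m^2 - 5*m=-5*m^2 + 25*m + 30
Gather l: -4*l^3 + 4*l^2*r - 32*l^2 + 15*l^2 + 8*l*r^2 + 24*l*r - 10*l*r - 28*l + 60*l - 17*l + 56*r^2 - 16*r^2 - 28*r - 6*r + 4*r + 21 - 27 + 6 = -4*l^3 + l^2*(4*r - 17) + l*(8*r^2 + 14*r + 15) + 40*r^2 - 30*r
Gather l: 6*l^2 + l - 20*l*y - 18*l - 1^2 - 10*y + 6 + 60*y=6*l^2 + l*(-20*y - 17) + 50*y + 5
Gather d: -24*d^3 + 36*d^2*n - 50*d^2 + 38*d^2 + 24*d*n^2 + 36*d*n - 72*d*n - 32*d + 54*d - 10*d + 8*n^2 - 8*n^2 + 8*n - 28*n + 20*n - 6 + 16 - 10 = -24*d^3 + d^2*(36*n - 12) + d*(24*n^2 - 36*n + 12)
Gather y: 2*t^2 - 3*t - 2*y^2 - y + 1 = 2*t^2 - 3*t - 2*y^2 - y + 1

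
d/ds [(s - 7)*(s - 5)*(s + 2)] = 3*s^2 - 20*s + 11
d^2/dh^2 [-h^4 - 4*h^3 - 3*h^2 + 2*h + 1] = -12*h^2 - 24*h - 6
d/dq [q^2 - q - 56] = 2*q - 1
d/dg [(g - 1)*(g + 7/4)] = 2*g + 3/4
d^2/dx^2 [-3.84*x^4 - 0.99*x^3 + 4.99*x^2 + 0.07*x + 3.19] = -46.08*x^2 - 5.94*x + 9.98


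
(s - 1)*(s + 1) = s^2 - 1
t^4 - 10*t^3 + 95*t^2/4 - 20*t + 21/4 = (t - 7)*(t - 3/2)*(t - 1)*(t - 1/2)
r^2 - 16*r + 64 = (r - 8)^2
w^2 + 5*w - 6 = (w - 1)*(w + 6)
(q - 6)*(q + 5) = q^2 - q - 30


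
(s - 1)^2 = s^2 - 2*s + 1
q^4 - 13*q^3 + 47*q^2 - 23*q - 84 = (q - 7)*(q - 4)*(q - 3)*(q + 1)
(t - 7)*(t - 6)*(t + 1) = t^3 - 12*t^2 + 29*t + 42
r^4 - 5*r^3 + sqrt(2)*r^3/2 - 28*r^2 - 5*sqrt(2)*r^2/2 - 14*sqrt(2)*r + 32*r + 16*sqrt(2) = (r - 8)*(r - 1)*(r + 4)*(r + sqrt(2)/2)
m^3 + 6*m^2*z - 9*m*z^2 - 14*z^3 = (m - 2*z)*(m + z)*(m + 7*z)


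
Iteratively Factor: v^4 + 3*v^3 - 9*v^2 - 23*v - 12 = (v + 1)*(v^3 + 2*v^2 - 11*v - 12) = (v + 1)^2*(v^2 + v - 12) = (v + 1)^2*(v + 4)*(v - 3)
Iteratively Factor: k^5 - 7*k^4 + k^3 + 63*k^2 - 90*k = (k + 3)*(k^4 - 10*k^3 + 31*k^2 - 30*k) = (k - 5)*(k + 3)*(k^3 - 5*k^2 + 6*k) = (k - 5)*(k - 2)*(k + 3)*(k^2 - 3*k) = k*(k - 5)*(k - 2)*(k + 3)*(k - 3)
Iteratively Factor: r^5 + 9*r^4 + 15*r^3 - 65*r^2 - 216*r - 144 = (r - 3)*(r^4 + 12*r^3 + 51*r^2 + 88*r + 48) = (r - 3)*(r + 4)*(r^3 + 8*r^2 + 19*r + 12) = (r - 3)*(r + 4)^2*(r^2 + 4*r + 3) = (r - 3)*(r + 1)*(r + 4)^2*(r + 3)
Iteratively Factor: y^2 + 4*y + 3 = (y + 1)*(y + 3)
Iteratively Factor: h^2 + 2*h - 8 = (h - 2)*(h + 4)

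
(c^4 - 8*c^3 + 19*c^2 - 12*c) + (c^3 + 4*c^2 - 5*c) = c^4 - 7*c^3 + 23*c^2 - 17*c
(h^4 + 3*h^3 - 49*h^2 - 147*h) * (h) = h^5 + 3*h^4 - 49*h^3 - 147*h^2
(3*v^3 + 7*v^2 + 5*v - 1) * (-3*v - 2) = -9*v^4 - 27*v^3 - 29*v^2 - 7*v + 2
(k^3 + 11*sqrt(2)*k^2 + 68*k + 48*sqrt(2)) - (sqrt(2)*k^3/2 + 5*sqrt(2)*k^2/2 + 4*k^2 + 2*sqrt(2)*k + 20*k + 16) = -sqrt(2)*k^3/2 + k^3 - 4*k^2 + 17*sqrt(2)*k^2/2 - 2*sqrt(2)*k + 48*k - 16 + 48*sqrt(2)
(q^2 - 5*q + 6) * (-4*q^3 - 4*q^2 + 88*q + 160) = -4*q^5 + 16*q^4 + 84*q^3 - 304*q^2 - 272*q + 960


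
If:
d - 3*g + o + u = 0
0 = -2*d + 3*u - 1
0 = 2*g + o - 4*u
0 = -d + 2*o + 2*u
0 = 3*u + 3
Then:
No Solution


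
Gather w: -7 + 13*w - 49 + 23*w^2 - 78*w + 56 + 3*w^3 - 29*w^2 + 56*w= 3*w^3 - 6*w^2 - 9*w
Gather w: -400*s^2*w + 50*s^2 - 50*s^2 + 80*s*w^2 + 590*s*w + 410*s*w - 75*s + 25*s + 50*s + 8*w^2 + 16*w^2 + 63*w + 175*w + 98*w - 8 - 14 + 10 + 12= w^2*(80*s + 24) + w*(-400*s^2 + 1000*s + 336)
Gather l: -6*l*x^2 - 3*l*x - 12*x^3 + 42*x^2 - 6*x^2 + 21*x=l*(-6*x^2 - 3*x) - 12*x^3 + 36*x^2 + 21*x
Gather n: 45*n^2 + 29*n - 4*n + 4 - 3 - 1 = 45*n^2 + 25*n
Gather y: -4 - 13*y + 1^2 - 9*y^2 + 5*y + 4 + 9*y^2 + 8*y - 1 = 0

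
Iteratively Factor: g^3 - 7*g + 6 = (g - 1)*(g^2 + g - 6) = (g - 1)*(g + 3)*(g - 2)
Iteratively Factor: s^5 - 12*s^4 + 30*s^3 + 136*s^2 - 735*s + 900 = (s - 3)*(s^4 - 9*s^3 + 3*s^2 + 145*s - 300) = (s - 3)^2*(s^3 - 6*s^2 - 15*s + 100) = (s - 5)*(s - 3)^2*(s^2 - s - 20) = (s - 5)^2*(s - 3)^2*(s + 4)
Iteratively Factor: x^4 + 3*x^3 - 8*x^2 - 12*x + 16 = (x - 1)*(x^3 + 4*x^2 - 4*x - 16) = (x - 1)*(x + 4)*(x^2 - 4) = (x - 1)*(x + 2)*(x + 4)*(x - 2)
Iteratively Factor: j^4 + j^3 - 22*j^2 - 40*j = (j)*(j^3 + j^2 - 22*j - 40) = j*(j - 5)*(j^2 + 6*j + 8) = j*(j - 5)*(j + 2)*(j + 4)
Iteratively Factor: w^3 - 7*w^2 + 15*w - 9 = (w - 1)*(w^2 - 6*w + 9) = (w - 3)*(w - 1)*(w - 3)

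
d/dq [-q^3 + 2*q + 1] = 2 - 3*q^2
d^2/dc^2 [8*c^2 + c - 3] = 16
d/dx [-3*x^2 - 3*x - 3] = -6*x - 3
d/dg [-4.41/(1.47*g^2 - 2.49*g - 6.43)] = (12.9654*g - 10.9809)/(-1.47*g^2 + 2.49*g + 6.43)^2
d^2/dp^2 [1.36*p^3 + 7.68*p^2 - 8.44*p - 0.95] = 8.16*p + 15.36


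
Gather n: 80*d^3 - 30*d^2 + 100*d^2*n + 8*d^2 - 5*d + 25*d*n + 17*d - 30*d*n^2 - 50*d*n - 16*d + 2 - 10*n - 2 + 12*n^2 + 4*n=80*d^3 - 22*d^2 - 4*d + n^2*(12 - 30*d) + n*(100*d^2 - 25*d - 6)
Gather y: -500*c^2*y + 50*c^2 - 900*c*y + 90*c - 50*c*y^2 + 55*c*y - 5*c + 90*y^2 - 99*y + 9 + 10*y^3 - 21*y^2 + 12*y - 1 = 50*c^2 + 85*c + 10*y^3 + y^2*(69 - 50*c) + y*(-500*c^2 - 845*c - 87) + 8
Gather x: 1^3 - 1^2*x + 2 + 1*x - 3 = 0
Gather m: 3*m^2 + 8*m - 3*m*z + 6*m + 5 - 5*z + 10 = 3*m^2 + m*(14 - 3*z) - 5*z + 15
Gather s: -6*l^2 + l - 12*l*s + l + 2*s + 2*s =-6*l^2 + 2*l + s*(4 - 12*l)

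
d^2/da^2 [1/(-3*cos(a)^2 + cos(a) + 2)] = (36*sin(a)^4 - 43*sin(a)^2 + 37*cos(a)/4 - 9*cos(3*a)/4 - 7)/((cos(a) - 1)^3*(3*cos(a) + 2)^3)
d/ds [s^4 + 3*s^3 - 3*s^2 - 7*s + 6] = 4*s^3 + 9*s^2 - 6*s - 7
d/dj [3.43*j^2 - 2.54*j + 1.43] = 6.86*j - 2.54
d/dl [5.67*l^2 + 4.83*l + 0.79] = 11.34*l + 4.83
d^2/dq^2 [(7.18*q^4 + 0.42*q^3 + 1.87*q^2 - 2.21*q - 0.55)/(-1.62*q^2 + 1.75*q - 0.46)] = (-37.686384*q^6 + 122.1318*q^5 - 164.035716*q^4 + 91.528816*q^3 + 0.818808000000011*q^2 - 19.770084*q + 5.315746)/(4.251528*q^6 - 13.7781*q^5 + 18.505422*q^4 - 13.183975*q^3 + 5.254626*q^2 - 1.1109*q + 0.097336)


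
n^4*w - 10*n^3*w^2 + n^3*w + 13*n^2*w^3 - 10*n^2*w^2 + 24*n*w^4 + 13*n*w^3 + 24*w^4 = (n - 8*w)*(n - 3*w)*(n + w)*(n*w + w)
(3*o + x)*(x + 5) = 3*o*x + 15*o + x^2 + 5*x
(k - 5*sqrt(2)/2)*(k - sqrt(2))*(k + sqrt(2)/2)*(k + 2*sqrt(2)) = k^4 - sqrt(2)*k^3 - 21*k^2/2 + 11*sqrt(2)*k/2 + 10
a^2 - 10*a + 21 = (a - 7)*(a - 3)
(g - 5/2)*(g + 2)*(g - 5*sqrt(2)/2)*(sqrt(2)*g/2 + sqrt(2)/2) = sqrt(2)*g^4/2 - 5*g^3/2 + sqrt(2)*g^3/4 - 11*sqrt(2)*g^2/4 - 5*g^2/4 - 5*sqrt(2)*g/2 + 55*g/4 + 25/2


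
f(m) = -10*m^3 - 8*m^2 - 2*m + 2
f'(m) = -30*m^2 - 16*m - 2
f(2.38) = -182.89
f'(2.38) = -210.01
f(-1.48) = 19.85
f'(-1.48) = -44.03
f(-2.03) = 56.75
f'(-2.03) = -93.15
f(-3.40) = 309.36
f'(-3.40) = -294.40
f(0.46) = -1.59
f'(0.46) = -15.71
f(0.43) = -1.13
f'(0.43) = -14.43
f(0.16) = 1.43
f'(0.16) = -5.33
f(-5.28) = 1261.51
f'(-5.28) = -753.87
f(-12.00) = 16154.00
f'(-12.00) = -4130.00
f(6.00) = -2458.00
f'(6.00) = -1178.00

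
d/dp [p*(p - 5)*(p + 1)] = 3*p^2 - 8*p - 5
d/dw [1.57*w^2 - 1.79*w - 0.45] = 3.14*w - 1.79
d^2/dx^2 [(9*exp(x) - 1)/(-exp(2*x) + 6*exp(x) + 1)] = (-9*exp(4*x) - 50*exp(3*x) - 72*exp(2*x) + 94*exp(x) - 15)*exp(x)/(exp(6*x) - 18*exp(5*x) + 105*exp(4*x) - 180*exp(3*x) - 105*exp(2*x) - 18*exp(x) - 1)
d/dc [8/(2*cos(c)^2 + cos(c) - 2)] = 8*(4*cos(c) + 1)*sin(c)/(cos(c) + cos(2*c) - 1)^2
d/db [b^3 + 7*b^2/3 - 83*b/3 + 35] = 3*b^2 + 14*b/3 - 83/3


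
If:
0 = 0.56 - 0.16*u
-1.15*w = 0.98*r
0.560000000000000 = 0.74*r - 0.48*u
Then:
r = 3.03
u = 3.50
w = -2.58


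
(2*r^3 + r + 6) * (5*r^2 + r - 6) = 10*r^5 + 2*r^4 - 7*r^3 + 31*r^2 - 36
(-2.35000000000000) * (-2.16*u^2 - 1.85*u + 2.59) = 5.076*u^2 + 4.3475*u - 6.0865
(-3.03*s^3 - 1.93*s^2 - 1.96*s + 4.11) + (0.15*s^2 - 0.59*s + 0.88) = -3.03*s^3 - 1.78*s^2 - 2.55*s + 4.99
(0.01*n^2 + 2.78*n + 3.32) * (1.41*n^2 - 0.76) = 0.0141*n^4 + 3.9198*n^3 + 4.6736*n^2 - 2.1128*n - 2.5232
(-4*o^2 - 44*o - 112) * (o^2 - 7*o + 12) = -4*o^4 - 16*o^3 + 148*o^2 + 256*o - 1344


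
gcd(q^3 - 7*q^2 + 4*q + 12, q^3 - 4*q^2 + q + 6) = q^2 - q - 2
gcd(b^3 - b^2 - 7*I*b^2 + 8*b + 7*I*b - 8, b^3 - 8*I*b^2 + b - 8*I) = b^2 - 7*I*b + 8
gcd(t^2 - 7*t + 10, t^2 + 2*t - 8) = t - 2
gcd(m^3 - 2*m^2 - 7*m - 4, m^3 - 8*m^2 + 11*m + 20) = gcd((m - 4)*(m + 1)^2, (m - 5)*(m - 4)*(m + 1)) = m^2 - 3*m - 4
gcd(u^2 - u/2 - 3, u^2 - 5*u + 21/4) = 1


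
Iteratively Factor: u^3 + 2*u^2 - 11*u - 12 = (u + 1)*(u^2 + u - 12) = (u + 1)*(u + 4)*(u - 3)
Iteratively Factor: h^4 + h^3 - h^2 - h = (h - 1)*(h^3 + 2*h^2 + h) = h*(h - 1)*(h^2 + 2*h + 1) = h*(h - 1)*(h + 1)*(h + 1)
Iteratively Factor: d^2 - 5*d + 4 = (d - 1)*(d - 4)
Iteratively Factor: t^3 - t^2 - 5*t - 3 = (t + 1)*(t^2 - 2*t - 3) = (t + 1)^2*(t - 3)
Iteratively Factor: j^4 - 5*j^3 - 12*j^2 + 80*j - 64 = (j - 1)*(j^3 - 4*j^2 - 16*j + 64) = (j - 4)*(j - 1)*(j^2 - 16) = (j - 4)*(j - 1)*(j + 4)*(j - 4)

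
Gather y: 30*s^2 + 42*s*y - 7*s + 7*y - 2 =30*s^2 - 7*s + y*(42*s + 7) - 2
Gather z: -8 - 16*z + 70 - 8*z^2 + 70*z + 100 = -8*z^2 + 54*z + 162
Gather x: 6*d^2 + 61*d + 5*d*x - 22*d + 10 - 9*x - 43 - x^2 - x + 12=6*d^2 + 39*d - x^2 + x*(5*d - 10) - 21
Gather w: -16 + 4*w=4*w - 16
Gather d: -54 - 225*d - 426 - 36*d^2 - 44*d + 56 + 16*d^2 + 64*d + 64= -20*d^2 - 205*d - 360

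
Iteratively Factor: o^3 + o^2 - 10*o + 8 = (o - 2)*(o^2 + 3*o - 4) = (o - 2)*(o + 4)*(o - 1)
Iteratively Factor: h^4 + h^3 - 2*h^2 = (h - 1)*(h^3 + 2*h^2) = h*(h - 1)*(h^2 + 2*h) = h^2*(h - 1)*(h + 2)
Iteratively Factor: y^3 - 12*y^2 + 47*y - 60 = (y - 3)*(y^2 - 9*y + 20) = (y - 4)*(y - 3)*(y - 5)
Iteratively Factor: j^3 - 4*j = (j + 2)*(j^2 - 2*j) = (j - 2)*(j + 2)*(j)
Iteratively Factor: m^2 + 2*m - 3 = (m - 1)*(m + 3)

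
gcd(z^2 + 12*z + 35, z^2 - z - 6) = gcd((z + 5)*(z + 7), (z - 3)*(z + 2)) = 1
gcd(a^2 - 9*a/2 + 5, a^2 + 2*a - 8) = a - 2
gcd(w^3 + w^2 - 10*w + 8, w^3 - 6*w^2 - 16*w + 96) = w + 4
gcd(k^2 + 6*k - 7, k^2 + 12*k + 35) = k + 7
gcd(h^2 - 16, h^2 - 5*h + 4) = h - 4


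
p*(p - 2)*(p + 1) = p^3 - p^2 - 2*p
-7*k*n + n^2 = n*(-7*k + n)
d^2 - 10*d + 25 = (d - 5)^2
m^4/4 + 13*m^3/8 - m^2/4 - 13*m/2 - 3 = (m/4 + 1/2)*(m - 2)*(m + 1/2)*(m + 6)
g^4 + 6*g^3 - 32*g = g*(g - 2)*(g + 4)^2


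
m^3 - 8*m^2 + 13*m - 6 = (m - 6)*(m - 1)^2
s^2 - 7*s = s*(s - 7)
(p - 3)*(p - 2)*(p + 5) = p^3 - 19*p + 30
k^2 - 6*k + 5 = (k - 5)*(k - 1)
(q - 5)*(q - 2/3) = q^2 - 17*q/3 + 10/3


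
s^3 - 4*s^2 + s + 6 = (s - 3)*(s - 2)*(s + 1)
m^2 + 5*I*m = m*(m + 5*I)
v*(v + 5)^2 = v^3 + 10*v^2 + 25*v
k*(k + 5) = k^2 + 5*k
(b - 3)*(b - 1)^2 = b^3 - 5*b^2 + 7*b - 3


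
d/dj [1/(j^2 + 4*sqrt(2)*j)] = 2*(-j - 2*sqrt(2))/(j^2*(j + 4*sqrt(2))^2)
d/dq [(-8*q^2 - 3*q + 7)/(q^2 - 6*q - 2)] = 3*(17*q^2 + 6*q + 16)/(q^4 - 12*q^3 + 32*q^2 + 24*q + 4)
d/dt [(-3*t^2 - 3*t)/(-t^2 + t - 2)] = 6*(-t^2 + 2*t + 1)/(t^4 - 2*t^3 + 5*t^2 - 4*t + 4)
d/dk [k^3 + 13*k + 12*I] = 3*k^2 + 13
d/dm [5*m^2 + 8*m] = 10*m + 8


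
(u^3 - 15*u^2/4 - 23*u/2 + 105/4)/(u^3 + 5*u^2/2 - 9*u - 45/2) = (4*u^2 - 27*u + 35)/(2*(2*u^2 - u - 15))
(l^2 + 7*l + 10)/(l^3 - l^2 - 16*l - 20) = (l + 5)/(l^2 - 3*l - 10)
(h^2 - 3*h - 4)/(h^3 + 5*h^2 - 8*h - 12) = (h - 4)/(h^2 + 4*h - 12)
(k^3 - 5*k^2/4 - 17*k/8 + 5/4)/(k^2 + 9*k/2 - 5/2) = (4*k^2 - 3*k - 10)/(4*(k + 5))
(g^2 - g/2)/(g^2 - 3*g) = (g - 1/2)/(g - 3)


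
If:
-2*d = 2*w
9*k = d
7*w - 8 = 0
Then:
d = -8/7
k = -8/63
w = 8/7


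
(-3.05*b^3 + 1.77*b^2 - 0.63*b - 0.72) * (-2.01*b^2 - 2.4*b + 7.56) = 6.1305*b^5 + 3.7623*b^4 - 26.0397*b^3 + 16.3404*b^2 - 3.0348*b - 5.4432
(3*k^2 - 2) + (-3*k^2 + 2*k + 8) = 2*k + 6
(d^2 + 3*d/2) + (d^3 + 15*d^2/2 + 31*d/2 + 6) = d^3 + 17*d^2/2 + 17*d + 6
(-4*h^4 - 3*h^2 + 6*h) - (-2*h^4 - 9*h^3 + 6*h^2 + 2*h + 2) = -2*h^4 + 9*h^3 - 9*h^2 + 4*h - 2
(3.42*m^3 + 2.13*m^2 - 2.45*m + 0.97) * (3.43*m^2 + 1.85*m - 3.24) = 11.7306*m^5 + 13.6329*m^4 - 15.5438*m^3 - 8.1066*m^2 + 9.7325*m - 3.1428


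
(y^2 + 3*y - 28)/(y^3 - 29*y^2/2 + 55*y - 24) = 2*(y^2 + 3*y - 28)/(2*y^3 - 29*y^2 + 110*y - 48)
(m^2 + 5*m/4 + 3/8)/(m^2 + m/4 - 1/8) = (4*m + 3)/(4*m - 1)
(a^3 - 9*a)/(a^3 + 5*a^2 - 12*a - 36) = a*(a + 3)/(a^2 + 8*a + 12)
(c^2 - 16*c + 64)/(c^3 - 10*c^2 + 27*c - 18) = (c^2 - 16*c + 64)/(c^3 - 10*c^2 + 27*c - 18)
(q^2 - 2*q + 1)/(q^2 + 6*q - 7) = (q - 1)/(q + 7)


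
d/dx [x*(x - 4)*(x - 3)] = 3*x^2 - 14*x + 12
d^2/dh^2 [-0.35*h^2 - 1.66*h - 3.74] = -0.700000000000000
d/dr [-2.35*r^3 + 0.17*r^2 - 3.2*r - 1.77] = -7.05*r^2 + 0.34*r - 3.2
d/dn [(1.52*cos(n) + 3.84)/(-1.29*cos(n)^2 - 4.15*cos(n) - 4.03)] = (1.9608*sin(n)^2 - 9.9072*cos(n) - 11.7712)*sin(n)/(1.29*cos(n)^2 + 4.15*cos(n) + 4.03)^2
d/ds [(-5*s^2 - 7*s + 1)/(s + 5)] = (-5*s^2 - 50*s - 36)/(s^2 + 10*s + 25)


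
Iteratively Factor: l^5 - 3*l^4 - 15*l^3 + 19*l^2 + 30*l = (l - 5)*(l^4 + 2*l^3 - 5*l^2 - 6*l) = l*(l - 5)*(l^3 + 2*l^2 - 5*l - 6) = l*(l - 5)*(l - 2)*(l^2 + 4*l + 3) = l*(l - 5)*(l - 2)*(l + 1)*(l + 3)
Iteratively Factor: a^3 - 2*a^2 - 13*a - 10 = (a + 2)*(a^2 - 4*a - 5) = (a + 1)*(a + 2)*(a - 5)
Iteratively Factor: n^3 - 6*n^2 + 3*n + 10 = (n + 1)*(n^2 - 7*n + 10) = (n - 5)*(n + 1)*(n - 2)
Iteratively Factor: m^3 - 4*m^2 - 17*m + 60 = (m - 3)*(m^2 - m - 20) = (m - 3)*(m + 4)*(m - 5)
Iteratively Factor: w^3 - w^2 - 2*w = (w - 2)*(w^2 + w) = (w - 2)*(w + 1)*(w)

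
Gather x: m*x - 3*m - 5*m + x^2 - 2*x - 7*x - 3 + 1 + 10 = -8*m + x^2 + x*(m - 9) + 8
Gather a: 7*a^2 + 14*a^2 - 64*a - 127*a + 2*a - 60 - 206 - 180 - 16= 21*a^2 - 189*a - 462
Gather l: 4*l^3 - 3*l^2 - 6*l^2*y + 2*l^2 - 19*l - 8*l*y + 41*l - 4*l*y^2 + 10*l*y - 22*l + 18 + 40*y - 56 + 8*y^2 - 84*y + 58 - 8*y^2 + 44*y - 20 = 4*l^3 + l^2*(-6*y - 1) + l*(-4*y^2 + 2*y)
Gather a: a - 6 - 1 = a - 7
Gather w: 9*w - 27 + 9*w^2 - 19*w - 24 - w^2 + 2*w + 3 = 8*w^2 - 8*w - 48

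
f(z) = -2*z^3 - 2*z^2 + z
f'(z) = -6*z^2 - 4*z + 1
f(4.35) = -198.12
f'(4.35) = -129.94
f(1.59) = -11.51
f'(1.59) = -20.53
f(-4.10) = 100.12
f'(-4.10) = -83.46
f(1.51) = -9.94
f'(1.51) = -18.72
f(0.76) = -1.27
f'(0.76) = -5.51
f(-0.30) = -0.43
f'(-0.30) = 1.66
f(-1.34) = -0.12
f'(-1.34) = -4.41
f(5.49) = -385.73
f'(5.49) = -201.80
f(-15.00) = 6285.00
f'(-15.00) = -1289.00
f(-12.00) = 3156.00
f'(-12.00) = -815.00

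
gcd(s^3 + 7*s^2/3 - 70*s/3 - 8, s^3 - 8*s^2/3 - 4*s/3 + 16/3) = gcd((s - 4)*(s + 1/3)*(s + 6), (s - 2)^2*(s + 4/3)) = 1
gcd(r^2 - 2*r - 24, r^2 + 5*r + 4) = r + 4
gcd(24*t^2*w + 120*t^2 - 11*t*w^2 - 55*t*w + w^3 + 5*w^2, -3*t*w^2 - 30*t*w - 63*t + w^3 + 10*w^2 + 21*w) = 3*t - w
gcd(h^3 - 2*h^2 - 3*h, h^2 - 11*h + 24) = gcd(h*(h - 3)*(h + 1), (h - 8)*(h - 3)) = h - 3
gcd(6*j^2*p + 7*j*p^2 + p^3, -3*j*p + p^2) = p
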